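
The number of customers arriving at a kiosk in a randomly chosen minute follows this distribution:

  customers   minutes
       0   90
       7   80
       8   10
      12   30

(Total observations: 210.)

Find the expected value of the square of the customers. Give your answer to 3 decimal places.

Total = 210, so P(customers=0) = 90/210, etc.
E[X²] = (3/7)·0 + (8/21)·49 + (1/21)·64 + (1/7)·144
     = 296/7 ≈ 42.286

42.286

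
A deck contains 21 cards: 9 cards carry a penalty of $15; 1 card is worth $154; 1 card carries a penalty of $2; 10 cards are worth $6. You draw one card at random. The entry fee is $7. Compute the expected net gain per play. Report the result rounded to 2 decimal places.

E[payout] = (9/21)·(-15) + (1/21)·154 + (1/21)·(-2) + (10/21)·6 = 11/3
Expected profit = 11/3 − 7 = -10/3 ≈ -$3.33

-$3.33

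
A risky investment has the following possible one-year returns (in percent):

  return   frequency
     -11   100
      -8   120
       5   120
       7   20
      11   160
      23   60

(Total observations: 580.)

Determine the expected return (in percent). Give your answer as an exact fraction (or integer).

91/29

Total = 580, so P(return=-11) = 100/580, etc.
E[X] = (5/29)·(-11) + (6/29)·(-8) + (6/29)·5 + (1/29)·7 + (8/29)·11 + (3/29)·23
     = 91/29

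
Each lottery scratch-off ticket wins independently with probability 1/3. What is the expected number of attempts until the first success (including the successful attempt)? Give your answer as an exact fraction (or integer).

3

For a geometric distribution, E[trials] = 1/p = 1/(1/3) = 3.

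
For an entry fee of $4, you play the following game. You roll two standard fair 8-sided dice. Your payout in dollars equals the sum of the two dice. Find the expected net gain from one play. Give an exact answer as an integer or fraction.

Distribution of the sum of the two dice: 2 w.p. 1/64, 3 w.p. 1/32, 4 w.p. 3/64, 5 w.p. 1/16, 6 w.p. 5/64, 7 w.p. 3/32, …
E[payout] = (1/64)·2 + (1/32)·3 + (3/64)·4 + (1/16)·5 + (5/64)·6 + (3/32)·7 + (7/64)·8 + (1/8)·9 + (7/64)·10 + (3/32)·11 + (5/64)·12 + (1/16)·13 + (3/64)·14 + (1/32)·15 + (1/64)·16 = 9
Expected profit = 9 − 4 = 5

$5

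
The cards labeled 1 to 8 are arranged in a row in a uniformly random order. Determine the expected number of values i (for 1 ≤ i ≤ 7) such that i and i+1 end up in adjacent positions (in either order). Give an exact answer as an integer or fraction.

7/4

For each i ∈ {1,…,7}, let Xᵢ = 1 if i and i+1 are adjacent. P(Xᵢ=1) = 2·(8−1)!/8! = 2/8.
By linearity, E[ΣXᵢ] = (7)·(2/8) = 7/4.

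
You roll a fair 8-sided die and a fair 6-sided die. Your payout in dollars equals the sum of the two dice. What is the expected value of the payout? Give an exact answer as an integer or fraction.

Distribution of the sum of the two dice: 2 w.p. 1/48, 3 w.p. 1/24, 4 w.p. 1/16, 5 w.p. 1/12, 6 w.p. 5/48, 7 w.p. 1/8, …
E[payout] = (1/48)·2 + (1/24)·3 + (1/16)·4 + (1/12)·5 + (5/48)·6 + (1/8)·7 + (1/8)·8 + (1/8)·9 + (5/48)·10 + (1/12)·11 + (1/16)·12 + (1/24)·13 + (1/48)·14 = 8

$8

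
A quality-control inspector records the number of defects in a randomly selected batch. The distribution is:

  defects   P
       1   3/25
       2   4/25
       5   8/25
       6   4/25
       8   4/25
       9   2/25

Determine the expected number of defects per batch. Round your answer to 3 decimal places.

E[X] = (3/25)·1 + (4/25)·2 + (8/25)·5 + (4/25)·6 + (4/25)·8 + (2/25)·9
     = 5 ≈ 5.000

5.000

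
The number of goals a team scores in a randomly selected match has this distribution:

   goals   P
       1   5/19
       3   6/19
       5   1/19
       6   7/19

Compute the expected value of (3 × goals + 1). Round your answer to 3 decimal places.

E[3x+1] = (5/19)·4 + (6/19)·10 + (1/19)·16 + (7/19)·19
     = 229/19 ≈ 12.053

12.053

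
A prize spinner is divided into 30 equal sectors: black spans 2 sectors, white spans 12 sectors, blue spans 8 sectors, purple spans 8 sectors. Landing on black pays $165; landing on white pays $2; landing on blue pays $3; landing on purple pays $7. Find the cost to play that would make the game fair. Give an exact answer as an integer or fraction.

217/15 dollars

E[payout] = (2/30)·165 + (12/30)·2 + (8/30)·3 + (8/30)·7 = 217/15
Fair fee = E[payout] = 217/15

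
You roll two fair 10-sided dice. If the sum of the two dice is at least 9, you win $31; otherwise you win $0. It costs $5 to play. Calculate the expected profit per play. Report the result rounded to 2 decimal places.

E[payout] = (7/25)·0 + (18/25)·31 = 558/25
Expected profit = 558/25 − 5 = 433/25 ≈ $17.32

$17.32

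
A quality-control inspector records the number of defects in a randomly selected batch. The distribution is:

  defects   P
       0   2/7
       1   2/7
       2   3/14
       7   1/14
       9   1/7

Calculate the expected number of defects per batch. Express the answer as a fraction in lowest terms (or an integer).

E[X] = (2/7)·0 + (2/7)·1 + (3/14)·2 + (1/14)·7 + (1/7)·9
     = 5/2

5/2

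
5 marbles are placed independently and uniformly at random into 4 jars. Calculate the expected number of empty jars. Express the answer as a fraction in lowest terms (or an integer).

243/256

Let Xⱼ=1 if jar j is empty. P(Xⱼ=1) = ((4-1)/4)^5 = 243/1024.
By linearity, E[#empty] = 4·243/1024 = 243/256.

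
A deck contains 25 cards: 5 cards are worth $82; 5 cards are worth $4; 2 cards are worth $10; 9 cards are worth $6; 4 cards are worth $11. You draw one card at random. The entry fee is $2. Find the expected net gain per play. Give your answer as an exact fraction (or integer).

E[payout] = (5/25)·82 + (5/25)·4 + (2/25)·10 + (9/25)·6 + (4/25)·11 = 548/25
Expected profit = 548/25 − 2 = 498/25

498/25 dollars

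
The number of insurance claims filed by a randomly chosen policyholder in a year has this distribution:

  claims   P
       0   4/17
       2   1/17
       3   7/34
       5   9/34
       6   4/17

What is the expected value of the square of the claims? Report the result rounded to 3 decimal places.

17.176

E[X²] = (4/17)·0 + (1/17)·4 + (7/34)·9 + (9/34)·25 + (4/17)·36
     = 292/17 ≈ 17.176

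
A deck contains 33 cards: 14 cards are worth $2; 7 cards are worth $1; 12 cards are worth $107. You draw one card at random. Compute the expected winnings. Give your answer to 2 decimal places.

E[payout] = (14/33)·2 + (7/33)·1 + (12/33)·107 = 1319/33
≈ $39.97

$39.97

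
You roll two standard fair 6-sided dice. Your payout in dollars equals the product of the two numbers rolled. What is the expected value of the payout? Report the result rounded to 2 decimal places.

$12.25

Distribution of the product of the two numbers rolled: 1 w.p. 1/36, 2 w.p. 1/18, 3 w.p. 1/18, 4 w.p. 1/12, 5 w.p. 1/18, 6 w.p. 1/9, …
E[payout] = (1/36)·1 + (1/18)·2 + (1/18)·3 + (1/12)·4 + (1/18)·5 + (1/9)·6 + (1/18)·8 + (1/36)·9 + (1/18)·10 + (1/9)·12 + (1/18)·15 + (1/36)·16 + (1/18)·18 + (1/18)·20 + (1/18)·24 + (1/36)·25 + (1/18)·30 + (1/36)·36 = 49/4
≈ $12.25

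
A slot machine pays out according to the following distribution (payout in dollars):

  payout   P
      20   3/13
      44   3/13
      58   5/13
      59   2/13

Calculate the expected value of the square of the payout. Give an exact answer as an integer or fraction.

E[X²] = (3/13)·400 + (3/13)·1936 + (5/13)·3364 + (2/13)·3481
     = 30790/13

30790/13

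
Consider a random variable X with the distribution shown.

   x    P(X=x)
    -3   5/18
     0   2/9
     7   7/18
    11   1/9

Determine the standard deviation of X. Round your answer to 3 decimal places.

E[X] = 28/9, E[X²] = 35
Var(X) = E[X²] − (E[X])² = 35 − 784/81 = 2051/81
SD(X) = √(2051/81) ≈ 5.032

5.032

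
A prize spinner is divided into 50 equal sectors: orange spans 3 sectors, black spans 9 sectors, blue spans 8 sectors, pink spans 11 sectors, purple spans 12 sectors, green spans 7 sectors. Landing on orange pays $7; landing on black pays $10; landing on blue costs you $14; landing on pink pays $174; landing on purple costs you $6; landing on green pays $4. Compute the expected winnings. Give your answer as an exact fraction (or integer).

1869/50 dollars

E[payout] = (3/50)·7 + (9/50)·10 + (8/50)·(-14) + (11/50)·174 + (12/50)·(-6) + (7/50)·4 = 1869/50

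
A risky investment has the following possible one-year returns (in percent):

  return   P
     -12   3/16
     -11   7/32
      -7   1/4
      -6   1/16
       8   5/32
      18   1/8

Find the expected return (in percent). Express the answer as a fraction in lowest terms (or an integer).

E[X] = (3/16)·(-12) + (7/32)·(-11) + (1/4)·(-7) + (1/16)·(-6) + (5/32)·8 + (1/8)·18
     = -105/32

-105/32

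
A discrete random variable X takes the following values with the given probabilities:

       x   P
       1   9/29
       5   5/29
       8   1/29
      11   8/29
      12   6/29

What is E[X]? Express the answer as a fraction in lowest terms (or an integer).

E[X] = (9/29)·1 + (5/29)·5 + (1/29)·8 + (8/29)·11 + (6/29)·12
     = 202/29

202/29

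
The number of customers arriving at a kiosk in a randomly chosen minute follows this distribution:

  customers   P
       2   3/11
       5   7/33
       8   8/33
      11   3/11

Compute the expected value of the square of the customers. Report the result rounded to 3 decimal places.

54.909

E[X²] = (3/11)·4 + (7/33)·25 + (8/33)·64 + (3/11)·121
     = 604/11 ≈ 54.909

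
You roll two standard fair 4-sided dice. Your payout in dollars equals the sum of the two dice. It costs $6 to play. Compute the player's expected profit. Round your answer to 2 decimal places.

-$1.00

Distribution of the sum of the two dice: 2 w.p. 1/16, 3 w.p. 1/8, 4 w.p. 3/16, 5 w.p. 1/4, 6 w.p. 3/16, 7 w.p. 1/8, …
E[payout] = (1/16)·2 + (1/8)·3 + (3/16)·4 + (1/4)·5 + (3/16)·6 + (1/8)·7 + (1/16)·8 = 5
Expected profit = 5 − 6 = -1 ≈ -$1.00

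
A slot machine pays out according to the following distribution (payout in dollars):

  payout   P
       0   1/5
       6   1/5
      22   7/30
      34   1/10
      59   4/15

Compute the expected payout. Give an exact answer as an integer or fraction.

382/15 dollars

E[X] = (1/5)·0 + (1/5)·6 + (7/30)·22 + (1/10)·34 + (4/15)·59
     = 382/15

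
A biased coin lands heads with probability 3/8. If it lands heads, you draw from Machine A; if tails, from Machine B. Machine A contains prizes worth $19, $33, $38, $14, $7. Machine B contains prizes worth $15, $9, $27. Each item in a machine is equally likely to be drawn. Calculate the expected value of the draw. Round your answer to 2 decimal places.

E[X | Machine A] = (19 + 33 + 38 + 14 + 7)/5 = 111/5
E[X | Machine B] = (15 + 9 + 27)/3 = 17
E[X] = (3/8)·111/5 + (5/8)·17 = 379/20 ≈ 18.95

$18.95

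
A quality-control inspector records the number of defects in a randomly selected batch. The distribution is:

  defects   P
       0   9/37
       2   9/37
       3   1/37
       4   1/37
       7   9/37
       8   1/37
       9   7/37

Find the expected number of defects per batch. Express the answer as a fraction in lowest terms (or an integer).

E[X] = (9/37)·0 + (9/37)·2 + (1/37)·3 + (1/37)·4 + (9/37)·7 + (1/37)·8 + (7/37)·9
     = 159/37

159/37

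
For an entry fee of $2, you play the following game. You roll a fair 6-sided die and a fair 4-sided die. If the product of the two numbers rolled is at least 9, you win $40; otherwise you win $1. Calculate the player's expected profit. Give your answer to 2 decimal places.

$15.25

E[payout] = (7/12)·1 + (5/12)·40 = 69/4
Expected profit = 69/4 − 2 = 61/4 ≈ $15.25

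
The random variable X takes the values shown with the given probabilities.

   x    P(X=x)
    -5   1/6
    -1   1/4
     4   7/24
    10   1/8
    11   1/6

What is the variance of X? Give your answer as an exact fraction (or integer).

E[X] = (1/6)·(-5) + (1/4)·(-1) + (7/24)·4 + (1/8)·10 + (1/6)·11 = 19/6
E[X²] = (1/6)·25 + (1/4)·1 + (7/24)·16 + (1/8)·100 + (1/6)·121 = 167/4
Var(X) = 167/4 − (19/6)² = 571/18

571/18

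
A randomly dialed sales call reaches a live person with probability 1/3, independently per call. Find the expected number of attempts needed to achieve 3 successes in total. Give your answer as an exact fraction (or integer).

9

By linearity (sum of 3 independent geometric waits), E[trials] = 3/p = 3/(1/3) = 9.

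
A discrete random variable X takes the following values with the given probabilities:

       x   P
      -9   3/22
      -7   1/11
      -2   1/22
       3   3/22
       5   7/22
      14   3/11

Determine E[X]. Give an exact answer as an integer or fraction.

E[X] = (3/22)·(-9) + (1/11)·(-7) + (1/22)·(-2) + (3/22)·3 + (7/22)·5 + (3/11)·14
     = 85/22

85/22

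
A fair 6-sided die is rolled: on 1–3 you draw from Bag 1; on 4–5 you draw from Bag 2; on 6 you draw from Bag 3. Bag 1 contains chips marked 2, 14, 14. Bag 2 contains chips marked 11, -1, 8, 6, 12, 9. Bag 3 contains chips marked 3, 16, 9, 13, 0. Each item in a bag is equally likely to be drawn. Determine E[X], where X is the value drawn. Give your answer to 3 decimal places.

E[X | Bag 1] = (2 + 14 + 14)/3 = 10
E[X | Bag 2] = (11 − 1 + 8 + 6 + 12 + 9)/6 = 15/2
E[X | Bag 3] = (3 + 16 + 9 + 13 + 0)/5 = 41/5
E[X] = (1/2)·10 + (1/3)·15/2 + (1/6)·41/5 = 133/15 ≈ 8.867

8.867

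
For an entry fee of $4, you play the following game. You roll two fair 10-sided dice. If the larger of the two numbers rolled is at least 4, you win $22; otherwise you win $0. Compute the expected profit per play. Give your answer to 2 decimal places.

E[payout] = (9/100)·0 + (91/100)·22 = 1001/50
Expected profit = 1001/50 − 4 = 801/50 ≈ $16.02

$16.02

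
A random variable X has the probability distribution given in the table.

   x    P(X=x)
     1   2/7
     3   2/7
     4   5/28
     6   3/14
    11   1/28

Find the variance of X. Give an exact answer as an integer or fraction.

E[X] = (2/7)·1 + (2/7)·3 + (5/28)·4 + (3/14)·6 + (1/28)·11 = 99/28
E[X²] = (2/7)·1 + (2/7)·9 + (5/28)·16 + (3/14)·36 + (1/28)·121 = 71/4
Var(X) = 71/4 − (99/28)² = 4115/784

4115/784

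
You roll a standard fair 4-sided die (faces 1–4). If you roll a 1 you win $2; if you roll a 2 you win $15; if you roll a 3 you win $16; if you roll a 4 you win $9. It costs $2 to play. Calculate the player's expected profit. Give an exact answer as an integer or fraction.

E[payout] = (1/4)·2 + (1/4)·9 + (1/4)·15 + (1/4)·16 = 21/2
Expected profit = 21/2 − 2 = 17/2

17/2 dollars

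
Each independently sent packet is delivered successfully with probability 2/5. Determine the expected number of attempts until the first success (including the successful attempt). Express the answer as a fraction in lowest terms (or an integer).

For a geometric distribution, E[trials] = 1/p = 1/(2/5) = 5/2.

5/2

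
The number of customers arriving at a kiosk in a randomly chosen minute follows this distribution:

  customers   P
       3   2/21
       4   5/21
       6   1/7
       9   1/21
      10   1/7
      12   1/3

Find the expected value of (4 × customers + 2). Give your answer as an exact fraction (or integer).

710/21

E[4x+2] = (2/21)·14 + (5/21)·18 + (1/7)·26 + (1/21)·38 + (1/7)·42 + (1/3)·50
     = 710/21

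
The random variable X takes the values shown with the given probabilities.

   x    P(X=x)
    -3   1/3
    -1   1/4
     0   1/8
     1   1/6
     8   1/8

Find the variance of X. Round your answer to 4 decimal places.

11.4097

E[X] = (1/3)·(-3) + (1/4)·(-1) + (1/8)·0 + (1/6)·1 + (1/8)·8 = -1/12
E[X²] = (1/3)·9 + (1/4)·1 + (1/8)·0 + (1/6)·1 + (1/8)·64 = 137/12
Var(X) = 137/12 − (-1/12)² = 1643/144 ≈ 11.4097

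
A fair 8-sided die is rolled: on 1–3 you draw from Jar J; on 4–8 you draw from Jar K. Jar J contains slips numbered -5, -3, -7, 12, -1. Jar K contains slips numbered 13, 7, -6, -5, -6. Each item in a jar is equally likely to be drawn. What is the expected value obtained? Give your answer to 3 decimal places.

E[X | Jar J] = (-5 − 3 − 7 + 12 − 1)/5 = -4/5
E[X | Jar K] = (13 + 7 − 6 − 5 − 6)/5 = 3/5
E[X] = (3/8)·(-4/5) + (5/8)·3/5 = 3/40 ≈ 0.075

0.075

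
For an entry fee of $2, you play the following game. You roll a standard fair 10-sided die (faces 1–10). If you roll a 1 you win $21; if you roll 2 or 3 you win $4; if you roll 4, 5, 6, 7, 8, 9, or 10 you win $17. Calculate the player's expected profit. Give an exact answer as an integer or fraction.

E[payout] = (1/5)·4 + (7/10)·17 + (1/10)·21 = 74/5
Expected profit = 74/5 − 2 = 64/5

64/5 dollars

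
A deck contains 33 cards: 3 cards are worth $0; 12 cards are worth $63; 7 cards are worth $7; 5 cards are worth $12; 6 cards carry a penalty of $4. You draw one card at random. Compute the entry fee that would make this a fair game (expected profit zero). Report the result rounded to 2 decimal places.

E[payout] = (3/33)·0 + (12/33)·63 + (7/33)·7 + (5/33)·12 + (6/33)·(-4) = 841/33
Fair fee = E[payout] = 841/33 ≈ $25.48

$25.48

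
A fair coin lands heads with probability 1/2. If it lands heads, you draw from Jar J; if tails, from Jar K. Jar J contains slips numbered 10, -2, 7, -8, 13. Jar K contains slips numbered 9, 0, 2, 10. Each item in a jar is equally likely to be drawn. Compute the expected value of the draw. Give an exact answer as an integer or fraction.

37/8

E[X | Jar J] = (10 − 2 + 7 − 8 + 13)/5 = 4
E[X | Jar K] = (9 + 0 + 2 + 10)/4 = 21/4
E[X] = (1/2)·4 + (1/2)·21/4 = 37/8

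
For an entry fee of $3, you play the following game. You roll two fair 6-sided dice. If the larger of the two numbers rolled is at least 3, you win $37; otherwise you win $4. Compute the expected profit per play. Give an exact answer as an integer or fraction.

91/3 dollars

E[payout] = (1/9)·4 + (8/9)·37 = 100/3
Expected profit = 100/3 − 3 = 91/3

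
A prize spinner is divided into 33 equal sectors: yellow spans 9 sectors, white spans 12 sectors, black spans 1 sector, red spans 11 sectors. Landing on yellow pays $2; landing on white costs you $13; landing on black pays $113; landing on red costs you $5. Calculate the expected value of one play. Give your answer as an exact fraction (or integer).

E[payout] = (9/33)·2 + (12/33)·(-13) + (1/33)·113 + (11/33)·(-5) = -80/33

-80/33 dollars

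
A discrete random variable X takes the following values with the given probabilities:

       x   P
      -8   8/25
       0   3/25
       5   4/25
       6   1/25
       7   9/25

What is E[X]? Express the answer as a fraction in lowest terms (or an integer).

E[X] = (8/25)·(-8) + (3/25)·0 + (4/25)·5 + (1/25)·6 + (9/25)·7
     = 1

1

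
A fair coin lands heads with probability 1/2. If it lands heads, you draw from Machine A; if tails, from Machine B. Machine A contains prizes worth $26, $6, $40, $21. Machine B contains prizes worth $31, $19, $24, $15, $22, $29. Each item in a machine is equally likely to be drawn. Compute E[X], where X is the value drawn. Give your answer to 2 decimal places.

E[X | Machine A] = (26 + 6 + 40 + 21)/4 = 93/4
E[X | Machine B] = (31 + 19 + 24 + 15 + 22 + 29)/6 = 70/3
E[X] = (1/2)·93/4 + (1/2)·70/3 = 559/24 ≈ 23.29

$23.29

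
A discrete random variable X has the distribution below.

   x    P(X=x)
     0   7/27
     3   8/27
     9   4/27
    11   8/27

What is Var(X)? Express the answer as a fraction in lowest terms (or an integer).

14924/729

E[X] = (7/27)·0 + (8/27)·3 + (4/27)·9 + (8/27)·11 = 148/27
E[X²] = (7/27)·0 + (8/27)·9 + (4/27)·81 + (8/27)·121 = 1364/27
Var(X) = 1364/27 − (148/27)² = 14924/729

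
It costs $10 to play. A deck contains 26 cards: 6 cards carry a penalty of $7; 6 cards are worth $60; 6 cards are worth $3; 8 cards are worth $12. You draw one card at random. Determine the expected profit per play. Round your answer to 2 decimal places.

E[payout] = (6/26)·(-7) + (6/26)·60 + (6/26)·3 + (8/26)·12 = 216/13
Expected profit = 216/13 − 10 = 86/13 ≈ $6.62

$6.62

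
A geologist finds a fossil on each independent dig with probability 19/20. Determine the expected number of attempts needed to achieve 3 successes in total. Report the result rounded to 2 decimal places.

By linearity (sum of 3 independent geometric waits), E[trials] = 3/p = 3/(19/20) = 60/19.
≈ 3.16

3.16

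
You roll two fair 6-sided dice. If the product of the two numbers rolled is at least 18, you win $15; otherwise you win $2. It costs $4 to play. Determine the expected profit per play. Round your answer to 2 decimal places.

E[payout] = (13/18)·2 + (5/18)·15 = 101/18
Expected profit = 101/18 − 4 = 29/18 ≈ $1.61

$1.61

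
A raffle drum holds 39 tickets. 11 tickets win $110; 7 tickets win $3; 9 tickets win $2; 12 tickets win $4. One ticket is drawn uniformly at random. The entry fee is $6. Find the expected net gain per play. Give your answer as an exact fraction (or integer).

1063/39 dollars

E[payout] = (11/39)·110 + (7/39)·3 + (9/39)·2 + (12/39)·4 = 1297/39
Expected profit = 1297/39 − 6 = 1063/39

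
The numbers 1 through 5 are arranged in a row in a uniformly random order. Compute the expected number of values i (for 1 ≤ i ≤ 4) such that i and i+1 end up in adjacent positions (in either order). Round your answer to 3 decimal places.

1.600

For each i ∈ {1,…,4}, let Xᵢ = 1 if i and i+1 are adjacent. P(Xᵢ=1) = 2·(5−1)!/5! = 2/5.
By linearity, E[ΣXᵢ] = (4)·(2/5) = 8/5.
≈ 1.600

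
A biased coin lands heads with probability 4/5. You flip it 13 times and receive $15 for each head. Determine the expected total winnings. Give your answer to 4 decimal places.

E[#heads] = 13·4/5 = 52/5 (linearity over flips).
E[winnings] = 15·52/5 = 156.
≈ 156.0000

$156.0000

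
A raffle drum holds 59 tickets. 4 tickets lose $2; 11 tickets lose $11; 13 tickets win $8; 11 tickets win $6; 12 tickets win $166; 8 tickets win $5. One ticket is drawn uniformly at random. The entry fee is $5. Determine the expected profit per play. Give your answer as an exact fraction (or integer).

E[payout] = (4/59)·(-2) + (11/59)·(-11) + (13/59)·8 + (11/59)·6 + (12/59)·166 + (8/59)·5 = 2073/59
Expected profit = 2073/59 − 5 = 1778/59

1778/59 dollars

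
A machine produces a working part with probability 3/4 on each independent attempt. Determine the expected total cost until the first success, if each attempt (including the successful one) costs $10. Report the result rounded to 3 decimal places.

$13.333

E[#attempts] = 1/p = 4/3; E[cost] = 10·4/3 = 40/3.
≈ 13.333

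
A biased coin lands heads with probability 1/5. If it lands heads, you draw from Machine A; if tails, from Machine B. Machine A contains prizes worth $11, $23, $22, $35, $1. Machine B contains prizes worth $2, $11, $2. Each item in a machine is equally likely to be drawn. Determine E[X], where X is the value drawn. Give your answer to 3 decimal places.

E[X | Machine A] = (11 + 23 + 22 + 35 + 1)/5 = 92/5
E[X | Machine B] = (2 + 11 + 2)/3 = 5
E[X] = (1/5)·92/5 + (4/5)·5 = 192/25 ≈ 7.680

$7.680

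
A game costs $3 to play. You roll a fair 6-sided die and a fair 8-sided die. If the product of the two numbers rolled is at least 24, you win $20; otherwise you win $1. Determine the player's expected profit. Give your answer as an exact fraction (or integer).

151/48 dollars

E[payout] = (35/48)·1 + (13/48)·20 = 295/48
Expected profit = 295/48 − 3 = 151/48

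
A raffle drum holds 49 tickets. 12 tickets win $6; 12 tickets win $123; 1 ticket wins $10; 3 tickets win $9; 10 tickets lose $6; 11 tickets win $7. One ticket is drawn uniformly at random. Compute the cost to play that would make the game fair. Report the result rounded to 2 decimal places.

E[payout] = (12/49)·6 + (12/49)·123 + (1/49)·10 + (3/49)·9 + (10/49)·(-6) + (11/49)·7 = 1602/49
Fair fee = E[payout] = 1602/49 ≈ $32.69

$32.69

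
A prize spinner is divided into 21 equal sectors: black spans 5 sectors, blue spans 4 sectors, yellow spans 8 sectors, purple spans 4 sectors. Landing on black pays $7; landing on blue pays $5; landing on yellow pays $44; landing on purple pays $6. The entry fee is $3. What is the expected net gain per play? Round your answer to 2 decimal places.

$17.52

E[payout] = (5/21)·7 + (4/21)·5 + (8/21)·44 + (4/21)·6 = 431/21
Expected profit = 431/21 − 3 = 368/21 ≈ $17.52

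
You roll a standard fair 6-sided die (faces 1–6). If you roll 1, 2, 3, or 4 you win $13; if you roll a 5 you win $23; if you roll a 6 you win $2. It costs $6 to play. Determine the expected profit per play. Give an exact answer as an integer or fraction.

E[payout] = (1/6)·2 + (2/3)·13 + (1/6)·23 = 77/6
Expected profit = 77/6 − 6 = 41/6

41/6 dollars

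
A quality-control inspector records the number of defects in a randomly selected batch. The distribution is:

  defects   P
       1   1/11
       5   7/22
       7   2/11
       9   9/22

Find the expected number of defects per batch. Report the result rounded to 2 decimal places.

6.64

E[X] = (1/11)·1 + (7/22)·5 + (2/11)·7 + (9/22)·9
     = 73/11 ≈ 6.64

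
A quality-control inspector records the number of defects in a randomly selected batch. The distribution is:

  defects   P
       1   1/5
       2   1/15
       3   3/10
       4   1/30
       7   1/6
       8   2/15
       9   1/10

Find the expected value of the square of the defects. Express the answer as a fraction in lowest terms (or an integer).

57/2

E[X²] = (1/5)·1 + (1/15)·4 + (3/10)·9 + (1/30)·16 + (1/6)·49 + (2/15)·64 + (1/10)·81
     = 57/2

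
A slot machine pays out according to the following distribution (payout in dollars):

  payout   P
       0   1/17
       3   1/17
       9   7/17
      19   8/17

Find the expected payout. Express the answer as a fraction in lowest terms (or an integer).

E[X] = (1/17)·0 + (1/17)·3 + (7/17)·9 + (8/17)·19
     = 218/17

218/17 dollars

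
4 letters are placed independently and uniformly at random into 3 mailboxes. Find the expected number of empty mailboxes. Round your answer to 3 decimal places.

Let Xⱼ=1 if mailbox j is empty. P(Xⱼ=1) = ((3-1)/3)^4 = 16/81.
By linearity, E[#empty] = 3·16/81 = 16/27.
≈ 0.593

0.593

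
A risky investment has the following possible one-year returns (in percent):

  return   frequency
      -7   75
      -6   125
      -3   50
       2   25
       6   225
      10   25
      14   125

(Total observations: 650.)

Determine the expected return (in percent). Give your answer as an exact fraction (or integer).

79/26

Total = 650, so P(return=-7) = 75/650, etc.
E[X] = (3/26)·(-7) + (5/26)·(-6) + (1/13)·(-3) + (1/26)·2 + (9/26)·6 + (1/26)·10 + (5/26)·14
     = 79/26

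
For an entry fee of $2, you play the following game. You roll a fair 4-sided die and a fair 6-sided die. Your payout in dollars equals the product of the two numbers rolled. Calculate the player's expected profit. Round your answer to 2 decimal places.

Distribution of the product of the two numbers rolled: 1 w.p. 1/24, 2 w.p. 1/12, 3 w.p. 1/12, 4 w.p. 1/8, 5 w.p. 1/24, 6 w.p. 1/8, …
E[payout] = (1/24)·1 + (1/12)·2 + (1/12)·3 + (1/8)·4 + (1/24)·5 + (1/8)·6 + (1/12)·8 + (1/24)·9 + (1/24)·10 + (1/8)·12 + (1/24)·15 + (1/24)·16 + (1/24)·18 + (1/24)·20 + (1/24)·24 = 35/4
Expected profit = 35/4 − 2 = 27/4 ≈ $6.75

$6.75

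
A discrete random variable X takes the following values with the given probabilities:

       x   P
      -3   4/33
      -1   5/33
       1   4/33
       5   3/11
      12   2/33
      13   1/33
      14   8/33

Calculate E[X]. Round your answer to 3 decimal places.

5.485

E[X] = (4/33)·(-3) + (5/33)·(-1) + (4/33)·1 + (3/11)·5 + (2/33)·12 + (1/33)·13 + (8/33)·14
     = 181/33 ≈ 5.485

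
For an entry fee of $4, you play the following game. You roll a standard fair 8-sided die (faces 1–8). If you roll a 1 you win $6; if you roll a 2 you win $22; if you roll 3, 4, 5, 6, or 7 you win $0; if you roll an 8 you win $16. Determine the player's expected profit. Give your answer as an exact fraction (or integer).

3/2 dollars

E[payout] = (5/8)·0 + (1/8)·6 + (1/8)·16 + (1/8)·22 = 11/2
Expected profit = 11/2 − 4 = 3/2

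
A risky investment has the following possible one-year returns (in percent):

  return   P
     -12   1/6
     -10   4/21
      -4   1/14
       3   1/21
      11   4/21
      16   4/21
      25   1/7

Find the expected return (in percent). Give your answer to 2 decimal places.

E[X] = (1/6)·(-12) + (4/21)·(-10) + (1/14)·(-4) + (1/21)·3 + (4/21)·11 + (4/21)·16 + (1/7)·25
     = 14/3 ≈ 4.67

4.67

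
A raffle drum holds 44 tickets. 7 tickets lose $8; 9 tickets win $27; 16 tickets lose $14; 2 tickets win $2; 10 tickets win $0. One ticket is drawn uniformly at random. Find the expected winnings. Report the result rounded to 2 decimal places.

E[payout] = (7/44)·(-8) + (9/44)·27 + (16/44)·(-14) + (2/44)·2 + (10/44)·0 = -3/4
≈ -$0.75

-$0.75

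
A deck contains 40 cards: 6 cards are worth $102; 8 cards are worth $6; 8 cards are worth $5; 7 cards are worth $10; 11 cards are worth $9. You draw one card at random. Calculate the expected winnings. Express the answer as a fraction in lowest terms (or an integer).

E[payout] = (6/40)·102 + (8/40)·6 + (8/40)·5 + (7/40)·10 + (11/40)·9 = 869/40

869/40 dollars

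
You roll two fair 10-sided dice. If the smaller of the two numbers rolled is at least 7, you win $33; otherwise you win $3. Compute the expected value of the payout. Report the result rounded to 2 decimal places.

$7.80

E[payout] = (21/25)·3 + (4/25)·33 = 39/5
≈ $7.80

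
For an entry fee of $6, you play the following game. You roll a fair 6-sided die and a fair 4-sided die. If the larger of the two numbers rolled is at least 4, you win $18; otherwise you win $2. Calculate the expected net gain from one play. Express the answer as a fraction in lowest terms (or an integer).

$6

E[payout] = (3/8)·2 + (5/8)·18 = 12
Expected profit = 12 − 6 = 6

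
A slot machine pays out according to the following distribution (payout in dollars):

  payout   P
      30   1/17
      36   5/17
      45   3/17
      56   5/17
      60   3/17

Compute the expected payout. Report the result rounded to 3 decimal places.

E[X] = (1/17)·30 + (5/17)·36 + (3/17)·45 + (5/17)·56 + (3/17)·60
     = 805/17 ≈ 47.353

$47.353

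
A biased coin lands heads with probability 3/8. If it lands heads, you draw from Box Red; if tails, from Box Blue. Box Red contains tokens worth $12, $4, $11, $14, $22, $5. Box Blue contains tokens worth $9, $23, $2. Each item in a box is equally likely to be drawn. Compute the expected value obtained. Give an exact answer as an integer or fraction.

34/3 dollars

E[X | Box Red] = (12 + 4 + 11 + 14 + 22 + 5)/6 = 34/3
E[X | Box Blue] = (9 + 23 + 2)/3 = 34/3
E[X] = (3/8)·34/3 + (5/8)·34/3 = 34/3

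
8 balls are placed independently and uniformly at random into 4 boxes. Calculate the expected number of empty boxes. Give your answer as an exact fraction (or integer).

6561/16384

Let Xⱼ=1 if box j is empty. P(Xⱼ=1) = ((4-1)/4)^8 = 6561/65536.
By linearity, E[#empty] = 4·6561/65536 = 6561/16384.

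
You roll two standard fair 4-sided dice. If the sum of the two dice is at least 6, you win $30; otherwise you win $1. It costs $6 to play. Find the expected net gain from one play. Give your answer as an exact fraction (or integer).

E[payout] = (5/8)·1 + (3/8)·30 = 95/8
Expected profit = 95/8 − 6 = 47/8

47/8 dollars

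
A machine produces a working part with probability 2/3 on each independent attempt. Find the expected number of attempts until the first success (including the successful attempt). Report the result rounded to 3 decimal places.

For a geometric distribution, E[trials] = 1/p = 1/(2/3) = 3/2.
≈ 1.500

1.500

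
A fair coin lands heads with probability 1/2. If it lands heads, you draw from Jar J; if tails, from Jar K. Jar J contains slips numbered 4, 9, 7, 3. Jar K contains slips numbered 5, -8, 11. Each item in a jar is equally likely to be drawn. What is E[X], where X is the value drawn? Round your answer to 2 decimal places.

E[X | Jar J] = (4 + 9 + 7 + 3)/4 = 23/4
E[X | Jar K] = (5 − 8 + 11)/3 = 8/3
E[X] = (1/2)·23/4 + (1/2)·8/3 = 101/24 ≈ 4.21

4.21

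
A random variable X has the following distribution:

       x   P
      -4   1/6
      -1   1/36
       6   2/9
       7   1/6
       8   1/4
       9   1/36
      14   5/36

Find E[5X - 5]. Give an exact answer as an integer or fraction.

E[5x-5] = (1/6)·(-25) + (1/36)·(-10) + (2/9)·25 + (1/6)·30 + (1/4)·35 + (1/36)·40 + (5/36)·65
     = 25

25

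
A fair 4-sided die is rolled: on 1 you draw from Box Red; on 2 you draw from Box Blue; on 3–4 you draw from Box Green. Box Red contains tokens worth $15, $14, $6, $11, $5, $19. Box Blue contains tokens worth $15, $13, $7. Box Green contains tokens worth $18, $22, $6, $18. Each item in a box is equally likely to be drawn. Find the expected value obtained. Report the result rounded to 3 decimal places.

$13.833

E[X | Box Red] = (15 + 14 + 6 + 11 + 5 + 19)/6 = 35/3
E[X | Box Blue] = (15 + 13 + 7)/3 = 35/3
E[X | Box Green] = (18 + 22 + 6 + 18)/4 = 16
E[X] = (1/4)·35/3 + (1/4)·35/3 + (1/2)·16 = 83/6 ≈ 13.833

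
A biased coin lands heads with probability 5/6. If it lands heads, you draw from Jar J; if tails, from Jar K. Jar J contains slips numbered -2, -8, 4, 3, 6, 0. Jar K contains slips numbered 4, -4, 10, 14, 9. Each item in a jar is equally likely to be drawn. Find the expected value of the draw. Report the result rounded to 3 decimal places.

E[X | Jar J] = (-2 − 8 + 4 + 3 + 6 + 0)/6 = 1/2
E[X | Jar K] = (4 − 4 + 10 + 14 + 9)/5 = 33/5
E[X] = (5/6)·1/2 + (1/6)·33/5 = 91/60 ≈ 1.517

1.517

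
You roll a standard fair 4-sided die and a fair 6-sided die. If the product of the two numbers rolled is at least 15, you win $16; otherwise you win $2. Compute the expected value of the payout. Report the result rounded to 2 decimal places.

E[payout] = (19/24)·2 + (5/24)·16 = 59/12
≈ $4.92

$4.92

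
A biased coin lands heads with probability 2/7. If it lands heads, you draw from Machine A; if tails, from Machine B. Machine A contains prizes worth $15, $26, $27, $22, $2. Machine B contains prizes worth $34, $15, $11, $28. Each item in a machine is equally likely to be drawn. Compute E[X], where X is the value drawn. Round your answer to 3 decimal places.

$20.971

E[X | Machine A] = (15 + 26 + 27 + 22 + 2)/5 = 92/5
E[X | Machine B] = (34 + 15 + 11 + 28)/4 = 22
E[X] = (2/7)·92/5 + (5/7)·22 = 734/35 ≈ 20.971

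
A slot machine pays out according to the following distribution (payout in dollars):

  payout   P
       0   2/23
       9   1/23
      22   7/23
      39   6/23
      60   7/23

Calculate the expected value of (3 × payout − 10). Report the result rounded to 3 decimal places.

96.565

E[3x-10] = (2/23)·(-10) + (1/23)·17 + (7/23)·56 + (6/23)·107 + (7/23)·170
     = 2221/23 ≈ 96.565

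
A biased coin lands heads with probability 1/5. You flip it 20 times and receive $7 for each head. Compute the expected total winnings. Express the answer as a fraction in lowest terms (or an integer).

$28

E[#heads] = 20·1/5 = 4 (linearity over flips).
E[winnings] = 7·4 = 28.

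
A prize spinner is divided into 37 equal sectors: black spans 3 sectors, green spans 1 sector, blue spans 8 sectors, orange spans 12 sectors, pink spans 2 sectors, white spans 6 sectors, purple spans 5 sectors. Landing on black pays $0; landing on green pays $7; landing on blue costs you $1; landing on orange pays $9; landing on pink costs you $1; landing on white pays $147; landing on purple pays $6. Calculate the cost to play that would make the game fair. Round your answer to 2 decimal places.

$27.49

E[payout] = (3/37)·0 + (1/37)·7 + (8/37)·(-1) + (12/37)·9 + (2/37)·(-1) + (6/37)·147 + (5/37)·6 = 1017/37
Fair fee = E[payout] = 1017/37 ≈ $27.49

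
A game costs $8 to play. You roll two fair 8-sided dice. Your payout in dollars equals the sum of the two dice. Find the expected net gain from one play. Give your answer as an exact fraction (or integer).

Distribution of the sum of the two dice: 2 w.p. 1/64, 3 w.p. 1/32, 4 w.p. 3/64, 5 w.p. 1/16, 6 w.p. 5/64, 7 w.p. 3/32, …
E[payout] = (1/64)·2 + (1/32)·3 + (3/64)·4 + (1/16)·5 + (5/64)·6 + (3/32)·7 + (7/64)·8 + (1/8)·9 + (7/64)·10 + (3/32)·11 + (5/64)·12 + (1/16)·13 + (3/64)·14 + (1/32)·15 + (1/64)·16 = 9
Expected profit = 9 − 8 = 1

$1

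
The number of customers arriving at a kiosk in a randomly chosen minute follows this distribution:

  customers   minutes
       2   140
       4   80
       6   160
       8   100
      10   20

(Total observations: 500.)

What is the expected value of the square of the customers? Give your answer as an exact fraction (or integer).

32

Total = 500, so P(customers=2) = 140/500, etc.
E[X²] = (7/25)·4 + (4/25)·16 + (8/25)·36 + (1/5)·64 + (1/25)·100
     = 32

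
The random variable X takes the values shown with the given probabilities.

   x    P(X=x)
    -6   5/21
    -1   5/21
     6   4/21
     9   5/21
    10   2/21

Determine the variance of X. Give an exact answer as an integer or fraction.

E[X] = (5/21)·(-6) + (5/21)·(-1) + (4/21)·6 + (5/21)·9 + (2/21)·10 = 18/7
E[X²] = (5/21)·36 + (5/21)·1 + (4/21)·36 + (5/21)·81 + (2/21)·100 = 934/21
Var(X) = 934/21 − (18/7)² = 5566/147

5566/147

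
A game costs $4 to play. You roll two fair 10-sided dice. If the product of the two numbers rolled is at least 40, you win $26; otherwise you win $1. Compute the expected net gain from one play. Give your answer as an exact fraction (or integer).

$5

E[payout] = (17/25)·1 + (8/25)·26 = 9
Expected profit = 9 − 4 = 5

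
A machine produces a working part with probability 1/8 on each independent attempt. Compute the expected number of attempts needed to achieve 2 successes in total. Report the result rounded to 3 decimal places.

By linearity (sum of 2 independent geometric waits), E[trials] = 2/p = 2/(1/8) = 16.
≈ 16.000

16.000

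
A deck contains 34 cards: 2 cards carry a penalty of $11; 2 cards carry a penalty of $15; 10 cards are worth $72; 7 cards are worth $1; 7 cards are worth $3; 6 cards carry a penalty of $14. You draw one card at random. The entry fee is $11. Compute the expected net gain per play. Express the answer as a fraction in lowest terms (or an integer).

E[payout] = (2/34)·(-11) + (2/34)·(-15) + (10/34)·72 + (7/34)·1 + (7/34)·3 + (6/34)·(-14) = 18
Expected profit = 18 − 11 = 7

$7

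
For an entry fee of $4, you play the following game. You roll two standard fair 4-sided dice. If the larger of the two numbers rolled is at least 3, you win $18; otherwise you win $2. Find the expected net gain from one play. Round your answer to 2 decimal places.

$10.00

E[payout] = (1/4)·2 + (3/4)·18 = 14
Expected profit = 14 − 4 = 10 ≈ $10.00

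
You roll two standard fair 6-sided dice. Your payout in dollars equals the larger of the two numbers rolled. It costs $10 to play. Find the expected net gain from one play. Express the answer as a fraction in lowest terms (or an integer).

-199/36 dollars

Distribution of the larger of the two numbers rolled: 1 w.p. 1/36, 2 w.p. 1/12, 3 w.p. 5/36, 4 w.p. 7/36, 5 w.p. 1/4, 6 w.p. 11/36
E[payout] = (1/36)·1 + (1/12)·2 + (5/36)·3 + (7/36)·4 + (1/4)·5 + (11/36)·6 = 161/36
Expected profit = 161/36 − 10 = -199/36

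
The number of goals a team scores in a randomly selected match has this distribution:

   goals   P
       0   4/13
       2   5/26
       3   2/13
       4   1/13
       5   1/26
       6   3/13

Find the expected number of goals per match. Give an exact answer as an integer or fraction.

E[X] = (4/13)·0 + (5/26)·2 + (2/13)·3 + (1/13)·4 + (1/26)·5 + (3/13)·6
     = 71/26

71/26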